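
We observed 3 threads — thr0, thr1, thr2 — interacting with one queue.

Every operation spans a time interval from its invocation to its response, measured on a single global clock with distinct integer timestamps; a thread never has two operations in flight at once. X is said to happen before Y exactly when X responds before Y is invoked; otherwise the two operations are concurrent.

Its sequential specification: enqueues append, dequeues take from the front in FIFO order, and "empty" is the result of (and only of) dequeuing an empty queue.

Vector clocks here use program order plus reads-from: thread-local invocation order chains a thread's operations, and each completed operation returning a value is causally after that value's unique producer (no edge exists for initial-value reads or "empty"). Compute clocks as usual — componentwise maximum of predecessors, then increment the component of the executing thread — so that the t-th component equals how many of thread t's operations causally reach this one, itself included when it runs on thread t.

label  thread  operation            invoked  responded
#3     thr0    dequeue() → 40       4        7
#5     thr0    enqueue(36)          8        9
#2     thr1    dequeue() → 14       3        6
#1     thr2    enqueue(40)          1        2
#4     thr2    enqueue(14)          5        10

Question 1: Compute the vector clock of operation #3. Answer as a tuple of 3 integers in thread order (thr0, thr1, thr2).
no predecessors for #1 (invoked 1): thr2 increments from zero → (0, 0, 1)
invoked at 5, #4 merges VC(#1)=(0, 0, 1) and bumps thr2's slot → (0, 0, 2)
invoked at 4, #3 merges VC(#1)=(0, 0, 1) and bumps thr0's slot → (1, 0, 1)
invoked at 3, #2 merges VC(#4)=(0, 0, 2) and bumps thr1's slot → (0, 1, 2)
invoked at 8, #5 merges VC(#3)=(1, 0, 1) and bumps thr0's slot → (2, 0, 1)
target: VC(#3) = (1, 0, 1)

(1, 0, 1)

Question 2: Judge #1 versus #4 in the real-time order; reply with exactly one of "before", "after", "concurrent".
#1 spans [1,2], #4 spans [5,10]
resp(#1)=2 < inv(#4)=5

before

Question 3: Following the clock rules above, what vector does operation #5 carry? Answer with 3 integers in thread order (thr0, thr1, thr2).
#1, invoked 1, has no incoming edges; only thr2's bump applies → (0, 0, 1)
from VC(#1)=(0, 0, 1), #4 (invoked 5) maxes components and bumps thr2 → (0, 0, 2)
from VC(#1)=(0, 0, 1), #3 (invoked 4) maxes components and bumps thr0 → (1, 0, 1)
from VC(#4)=(0, 0, 2), #2 (invoked 3) maxes components and bumps thr1 → (0, 1, 2)
from VC(#3)=(1, 0, 1), #5 (invoked 8) maxes components and bumps thr0 → (2, 0, 1)
target: VC(#5) = (2, 0, 1)

(2, 0, 1)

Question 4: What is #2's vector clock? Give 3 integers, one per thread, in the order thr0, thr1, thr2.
root op #1, invoked 1: fresh clock plus thr2's own tick → (0, 0, 1)
#4, invoked 5, takes VC(#1)=(0, 0, 1) under max, adds 1 for thr2 → (0, 0, 2)
#3, invoked 4, takes VC(#1)=(0, 0, 1) under max, adds 1 for thr0 → (1, 0, 1)
#2, invoked 3, takes VC(#4)=(0, 0, 2) under max, adds 1 for thr1 → (0, 1, 2)
#5, invoked 8, takes VC(#3)=(1, 0, 1) under max, adds 1 for thr0 → (2, 0, 1)
target: VC(#2) = (0, 1, 2)

(0, 1, 2)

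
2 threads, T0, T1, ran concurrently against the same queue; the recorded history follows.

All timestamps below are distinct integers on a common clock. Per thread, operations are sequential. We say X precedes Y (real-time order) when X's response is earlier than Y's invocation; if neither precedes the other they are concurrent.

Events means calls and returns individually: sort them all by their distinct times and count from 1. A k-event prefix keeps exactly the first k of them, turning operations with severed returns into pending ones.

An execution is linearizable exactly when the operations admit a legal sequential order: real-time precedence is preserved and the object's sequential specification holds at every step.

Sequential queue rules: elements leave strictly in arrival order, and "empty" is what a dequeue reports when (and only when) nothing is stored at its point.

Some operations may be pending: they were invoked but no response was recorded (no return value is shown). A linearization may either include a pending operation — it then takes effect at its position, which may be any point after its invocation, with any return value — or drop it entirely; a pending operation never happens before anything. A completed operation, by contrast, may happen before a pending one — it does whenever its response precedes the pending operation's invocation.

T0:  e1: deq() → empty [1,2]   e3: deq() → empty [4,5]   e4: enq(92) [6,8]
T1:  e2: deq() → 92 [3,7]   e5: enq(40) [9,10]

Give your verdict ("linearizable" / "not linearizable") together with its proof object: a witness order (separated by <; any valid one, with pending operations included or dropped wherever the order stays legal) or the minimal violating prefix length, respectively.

1. e1 deq() → empty, leaving queue <>
2. e3 deq() → empty, leaving queue <>
3. e4 enq(92), leaving queue <92>
4. e2 deq() → 92, leaving queue <>
5. e5 enq(40), leaving queue <40>

linearizable — witness: e1 < e3 < e4 < e2 < e5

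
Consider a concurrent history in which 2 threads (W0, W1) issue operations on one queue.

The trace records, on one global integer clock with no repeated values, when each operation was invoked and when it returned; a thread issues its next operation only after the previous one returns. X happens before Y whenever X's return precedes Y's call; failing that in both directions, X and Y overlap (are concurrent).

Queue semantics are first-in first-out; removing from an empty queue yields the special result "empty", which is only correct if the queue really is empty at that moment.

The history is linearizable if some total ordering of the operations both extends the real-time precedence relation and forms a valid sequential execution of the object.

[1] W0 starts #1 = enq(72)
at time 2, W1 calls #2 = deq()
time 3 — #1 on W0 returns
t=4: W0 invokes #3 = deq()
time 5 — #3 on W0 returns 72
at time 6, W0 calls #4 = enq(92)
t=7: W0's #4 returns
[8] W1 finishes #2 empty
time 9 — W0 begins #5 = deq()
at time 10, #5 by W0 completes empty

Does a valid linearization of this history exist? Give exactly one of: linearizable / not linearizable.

not linearizable

through event 9 a valid linearization exists; event 10 (#5 responding at time 10) ends that
the 5 completed operations admit 4 real-time orders; each fails the queue replay
take #1, #2, #3, #4, #5: step 2 already fails, because #2 deq() → empty cannot occur there
take #1, #3, #2, #4, #5: step 5 already fails, because #5 deq() → empty cannot occur there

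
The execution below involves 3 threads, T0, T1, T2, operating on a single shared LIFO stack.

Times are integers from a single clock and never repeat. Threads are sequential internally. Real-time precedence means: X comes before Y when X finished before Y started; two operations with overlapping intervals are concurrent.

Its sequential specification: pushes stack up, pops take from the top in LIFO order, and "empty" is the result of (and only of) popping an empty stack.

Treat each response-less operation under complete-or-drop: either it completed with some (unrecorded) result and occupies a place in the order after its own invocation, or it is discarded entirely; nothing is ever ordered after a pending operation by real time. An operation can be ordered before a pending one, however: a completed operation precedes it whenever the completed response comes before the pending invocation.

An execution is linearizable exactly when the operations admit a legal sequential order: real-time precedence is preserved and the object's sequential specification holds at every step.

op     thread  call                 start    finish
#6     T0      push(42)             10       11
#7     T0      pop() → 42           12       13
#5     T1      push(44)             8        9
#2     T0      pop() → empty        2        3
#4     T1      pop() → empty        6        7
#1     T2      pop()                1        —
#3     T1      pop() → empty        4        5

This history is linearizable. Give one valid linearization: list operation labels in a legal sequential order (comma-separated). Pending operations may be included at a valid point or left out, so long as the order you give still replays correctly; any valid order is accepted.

#1, #2, #3, #4, #5, #6, #7

step 1: #1 pop() (pending, included) — stack <>
step 2: #2 pop() → empty — stack <>
step 3: #3 pop() → empty — stack <>
step 4: #4 pop() → empty — stack <>
step 5: #5 push(44) — stack <44>
step 6: #6 push(42) — stack <44,42>
step 7: #7 pop() → 42 — stack <44>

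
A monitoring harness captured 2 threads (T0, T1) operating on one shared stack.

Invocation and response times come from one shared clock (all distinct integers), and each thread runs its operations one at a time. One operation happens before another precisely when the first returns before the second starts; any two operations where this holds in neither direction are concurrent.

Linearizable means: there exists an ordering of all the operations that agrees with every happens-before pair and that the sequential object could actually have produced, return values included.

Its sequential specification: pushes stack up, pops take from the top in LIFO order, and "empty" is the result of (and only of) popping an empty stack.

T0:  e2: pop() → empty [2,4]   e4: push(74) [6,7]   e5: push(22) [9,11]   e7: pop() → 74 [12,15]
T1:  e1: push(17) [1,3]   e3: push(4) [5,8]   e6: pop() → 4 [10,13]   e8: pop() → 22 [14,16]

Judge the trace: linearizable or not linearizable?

one valid linearization: e2, e1, e4, e3, e6, e5, e8, e7
1. e2 pop() → empty, leaving stack <>
2. e1 push(17), leaving stack <17>
3. e4 push(74), leaving stack <17,74>
4. e3 push(4), leaving stack <17,74,4>
5. e6 pop() → 4, leaving stack <17,74>
6. e5 push(22), leaving stack <17,74,22>
7. e8 pop() → 22, leaving stack <17,74>
8. e7 pop() → 74, leaving stack <17>

linearizable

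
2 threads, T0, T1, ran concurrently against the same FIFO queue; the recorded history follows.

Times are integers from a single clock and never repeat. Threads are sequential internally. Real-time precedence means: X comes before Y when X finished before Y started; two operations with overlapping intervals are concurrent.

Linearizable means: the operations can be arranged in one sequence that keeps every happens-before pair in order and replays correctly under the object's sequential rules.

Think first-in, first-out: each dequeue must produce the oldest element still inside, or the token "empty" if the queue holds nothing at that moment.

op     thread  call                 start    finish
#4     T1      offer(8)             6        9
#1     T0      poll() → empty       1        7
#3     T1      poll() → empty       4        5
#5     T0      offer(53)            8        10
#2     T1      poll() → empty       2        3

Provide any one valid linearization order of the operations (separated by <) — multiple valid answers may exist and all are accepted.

#1 < #2 < #3 < #4 < #5

step 1: #1 poll() → empty — queue <>
step 2: #2 poll() → empty — queue <>
step 3: #3 poll() → empty — queue <>
step 4: #4 offer(8) — queue <8>
step 5: #5 offer(53) — queue <8,53>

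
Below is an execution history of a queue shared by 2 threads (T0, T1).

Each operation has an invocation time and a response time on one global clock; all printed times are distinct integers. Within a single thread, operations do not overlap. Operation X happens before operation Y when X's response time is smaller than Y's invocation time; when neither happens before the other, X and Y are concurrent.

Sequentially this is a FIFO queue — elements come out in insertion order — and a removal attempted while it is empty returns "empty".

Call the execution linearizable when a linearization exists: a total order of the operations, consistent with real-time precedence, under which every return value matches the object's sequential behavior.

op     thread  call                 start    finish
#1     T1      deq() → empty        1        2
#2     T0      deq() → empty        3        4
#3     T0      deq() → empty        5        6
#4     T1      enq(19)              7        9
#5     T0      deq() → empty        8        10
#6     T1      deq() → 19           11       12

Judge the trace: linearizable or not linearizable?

linearizable

witness order: #1, #2, #3, #5, #4, #6
step 1: #1 deq() → empty — queue <>
step 2: #2 deq() → empty — queue <>
step 3: #3 deq() → empty — queue <>
step 4: #5 deq() → empty — queue <>
step 5: #4 enq(19) — queue <19>
step 6: #6 deq() → 19 — queue <>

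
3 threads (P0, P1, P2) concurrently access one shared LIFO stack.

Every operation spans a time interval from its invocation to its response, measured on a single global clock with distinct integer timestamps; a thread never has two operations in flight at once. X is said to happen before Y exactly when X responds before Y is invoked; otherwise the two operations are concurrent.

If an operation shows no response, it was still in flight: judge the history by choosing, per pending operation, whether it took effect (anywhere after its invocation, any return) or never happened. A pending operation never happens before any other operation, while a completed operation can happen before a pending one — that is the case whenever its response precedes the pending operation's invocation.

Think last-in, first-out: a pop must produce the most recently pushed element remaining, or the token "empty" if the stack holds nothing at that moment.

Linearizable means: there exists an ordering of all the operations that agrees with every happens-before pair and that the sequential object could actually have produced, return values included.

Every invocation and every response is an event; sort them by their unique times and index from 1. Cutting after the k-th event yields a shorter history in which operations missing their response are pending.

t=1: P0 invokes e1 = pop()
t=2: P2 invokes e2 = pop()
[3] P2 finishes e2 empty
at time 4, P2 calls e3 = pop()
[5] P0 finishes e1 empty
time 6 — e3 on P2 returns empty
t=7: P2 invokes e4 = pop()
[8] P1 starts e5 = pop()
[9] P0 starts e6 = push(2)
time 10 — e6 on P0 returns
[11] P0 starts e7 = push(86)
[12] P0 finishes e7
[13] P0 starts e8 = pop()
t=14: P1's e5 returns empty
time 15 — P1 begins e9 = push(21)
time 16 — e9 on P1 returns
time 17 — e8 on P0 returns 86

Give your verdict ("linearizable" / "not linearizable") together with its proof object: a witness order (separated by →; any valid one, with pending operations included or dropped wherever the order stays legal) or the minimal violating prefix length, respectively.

linearizable — witness: e1 → e2 → e3 → e4 → e5 → e6 → e7 → e8 → e9

step 1: e1 pop() → empty — stack <>
step 2: e2 pop() → empty — stack <>
step 3: e3 pop() → empty — stack <>
step 4: e4 pop() (pending, included) — stack <>
step 5: e5 pop() → empty — stack <>
step 6: e6 push(2) — stack <2>
step 7: e7 push(86) — stack <2,86>
step 8: e8 pop() → 86 — stack <2>
step 9: e9 push(21) — stack <2,21>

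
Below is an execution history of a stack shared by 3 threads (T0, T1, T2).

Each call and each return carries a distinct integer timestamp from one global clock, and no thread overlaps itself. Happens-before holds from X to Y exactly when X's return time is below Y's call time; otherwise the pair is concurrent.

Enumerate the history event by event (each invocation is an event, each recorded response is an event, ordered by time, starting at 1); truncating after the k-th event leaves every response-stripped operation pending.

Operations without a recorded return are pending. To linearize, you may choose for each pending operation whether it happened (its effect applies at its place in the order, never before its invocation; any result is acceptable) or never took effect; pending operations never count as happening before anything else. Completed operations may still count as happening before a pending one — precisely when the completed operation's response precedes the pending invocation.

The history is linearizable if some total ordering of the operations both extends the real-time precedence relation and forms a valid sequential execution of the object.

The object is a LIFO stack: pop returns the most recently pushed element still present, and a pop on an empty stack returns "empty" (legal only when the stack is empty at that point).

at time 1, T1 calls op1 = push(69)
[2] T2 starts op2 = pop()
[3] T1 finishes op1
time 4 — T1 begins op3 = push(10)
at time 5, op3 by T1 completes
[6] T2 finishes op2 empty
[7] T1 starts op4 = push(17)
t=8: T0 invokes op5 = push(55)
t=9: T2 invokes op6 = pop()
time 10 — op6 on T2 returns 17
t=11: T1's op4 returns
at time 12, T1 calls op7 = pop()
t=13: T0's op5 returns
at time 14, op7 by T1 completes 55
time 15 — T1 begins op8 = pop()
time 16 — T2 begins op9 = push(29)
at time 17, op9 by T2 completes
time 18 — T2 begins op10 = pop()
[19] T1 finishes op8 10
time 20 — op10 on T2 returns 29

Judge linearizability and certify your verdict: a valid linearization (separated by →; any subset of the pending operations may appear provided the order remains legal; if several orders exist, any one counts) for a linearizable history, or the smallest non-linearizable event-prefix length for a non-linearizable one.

1. op2 pop() → empty, leaving stack <>
2. op1 push(69), leaving stack <69>
3. op3 push(10), leaving stack <69,10>
4. op4 push(17), leaving stack <69,10,17>
5. op6 pop() → 17, leaving stack <69,10>
6. op5 push(55), leaving stack <69,10,55>
7. op7 pop() → 55, leaving stack <69,10>
8. op8 pop() → 10, leaving stack <69>
9. op9 push(29), leaving stack <69,29>
10. op10 pop() → 29, leaving stack <69>

linearizable — witness: op2 → op1 → op3 → op4 → op6 → op5 → op7 → op8 → op9 → op10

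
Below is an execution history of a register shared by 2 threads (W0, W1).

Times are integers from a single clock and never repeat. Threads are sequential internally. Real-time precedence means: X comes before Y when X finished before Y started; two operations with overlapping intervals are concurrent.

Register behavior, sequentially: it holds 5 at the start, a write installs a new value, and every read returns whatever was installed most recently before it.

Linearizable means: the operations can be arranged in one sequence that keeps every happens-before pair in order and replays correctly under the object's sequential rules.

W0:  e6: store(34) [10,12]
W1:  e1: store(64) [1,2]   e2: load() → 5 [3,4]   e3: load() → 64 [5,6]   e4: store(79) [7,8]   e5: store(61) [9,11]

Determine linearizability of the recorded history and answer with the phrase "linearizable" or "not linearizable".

not linearizable

events 1..3 are fine; event 4 — the response of e2 at time 4 — makes the prefix non-linearizable
exactly one order of the 2 completed ops respects real time; the register replay fails
sample order e1, e2 stalls at step 2 — e2 load() → 5 has no legal effect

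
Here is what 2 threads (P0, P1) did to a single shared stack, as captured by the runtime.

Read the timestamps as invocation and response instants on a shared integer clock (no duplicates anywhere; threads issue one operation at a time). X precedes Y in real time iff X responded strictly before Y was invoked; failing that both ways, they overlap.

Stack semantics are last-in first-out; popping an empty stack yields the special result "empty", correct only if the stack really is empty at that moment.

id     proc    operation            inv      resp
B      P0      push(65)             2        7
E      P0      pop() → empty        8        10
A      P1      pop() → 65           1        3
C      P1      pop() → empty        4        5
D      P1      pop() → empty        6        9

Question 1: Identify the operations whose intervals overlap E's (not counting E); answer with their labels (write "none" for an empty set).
concurrent with E ([8,10]): every op whose interval crosses 8..10
A [1,3]: before
B [2,7]: before
C [4,5]: before
D [6,9]: concurrent

D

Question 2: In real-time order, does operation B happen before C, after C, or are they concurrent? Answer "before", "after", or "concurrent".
B spans [2,7], C spans [4,5]
the intervals overlap in both directions

concurrent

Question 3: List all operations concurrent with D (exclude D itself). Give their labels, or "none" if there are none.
D spans [6,9]: anything still running between times 6 and 9 counts as concurrent
A [1,3]: before
B [2,7]: concurrent
C [4,5]: before
E [8,10]: concurrent

B, E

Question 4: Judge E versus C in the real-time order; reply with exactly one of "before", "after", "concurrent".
E spans [8,10], C spans [4,5]
resp(C)=5 < inv(E)=8

after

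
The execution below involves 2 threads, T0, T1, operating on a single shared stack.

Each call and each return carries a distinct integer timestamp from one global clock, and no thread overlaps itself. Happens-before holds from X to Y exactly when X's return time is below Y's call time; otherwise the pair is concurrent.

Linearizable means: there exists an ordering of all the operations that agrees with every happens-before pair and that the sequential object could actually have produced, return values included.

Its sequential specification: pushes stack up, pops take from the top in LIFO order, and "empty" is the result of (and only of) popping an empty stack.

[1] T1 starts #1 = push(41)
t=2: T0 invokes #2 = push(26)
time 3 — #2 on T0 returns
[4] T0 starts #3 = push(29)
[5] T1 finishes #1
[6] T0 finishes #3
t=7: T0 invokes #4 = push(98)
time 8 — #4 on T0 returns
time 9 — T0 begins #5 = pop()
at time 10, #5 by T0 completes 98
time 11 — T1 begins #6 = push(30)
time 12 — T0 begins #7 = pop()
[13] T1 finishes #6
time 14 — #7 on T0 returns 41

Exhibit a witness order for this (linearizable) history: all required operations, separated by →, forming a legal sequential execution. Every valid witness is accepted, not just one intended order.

#2 → #3 → #1 → #4 → #5 → #7 → #6

after step 1 (#2 push(26)): stack <26>
after step 2 (#3 push(29)): stack <26,29>
after step 3 (#1 push(41)): stack <26,29,41>
after step 4 (#4 push(98)): stack <26,29,41,98>
after step 5 (#5 pop() → 98): stack <26,29,41>
after step 6 (#7 pop() → 41): stack <26,29>
after step 7 (#6 push(30)): stack <26,29,30>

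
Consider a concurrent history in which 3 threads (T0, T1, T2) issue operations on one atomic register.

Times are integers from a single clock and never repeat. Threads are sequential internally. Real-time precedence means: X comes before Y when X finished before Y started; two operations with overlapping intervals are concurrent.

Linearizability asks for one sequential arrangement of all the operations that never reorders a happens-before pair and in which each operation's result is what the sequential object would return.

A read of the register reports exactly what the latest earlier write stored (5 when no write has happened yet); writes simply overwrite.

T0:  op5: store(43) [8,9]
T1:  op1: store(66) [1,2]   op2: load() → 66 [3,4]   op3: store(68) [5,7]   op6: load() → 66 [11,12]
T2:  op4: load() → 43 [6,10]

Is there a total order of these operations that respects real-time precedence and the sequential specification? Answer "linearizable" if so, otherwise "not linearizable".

not linearizable

events 1..11 are fine; event 12 — the response of op6 at time 12 — makes the prefix non-linearizable
every one of the 3 real-time-consistent orders over 6 completed atomic register ops fails the sequential spec
one such order, op1, op2, op3, op4, op5, op6, breaks at step 4 where op4 load() → 43 is illegal
one such order, op1, op2, op3, op5, op4, op6, breaks at step 6 where op6 load() → 66 is illegal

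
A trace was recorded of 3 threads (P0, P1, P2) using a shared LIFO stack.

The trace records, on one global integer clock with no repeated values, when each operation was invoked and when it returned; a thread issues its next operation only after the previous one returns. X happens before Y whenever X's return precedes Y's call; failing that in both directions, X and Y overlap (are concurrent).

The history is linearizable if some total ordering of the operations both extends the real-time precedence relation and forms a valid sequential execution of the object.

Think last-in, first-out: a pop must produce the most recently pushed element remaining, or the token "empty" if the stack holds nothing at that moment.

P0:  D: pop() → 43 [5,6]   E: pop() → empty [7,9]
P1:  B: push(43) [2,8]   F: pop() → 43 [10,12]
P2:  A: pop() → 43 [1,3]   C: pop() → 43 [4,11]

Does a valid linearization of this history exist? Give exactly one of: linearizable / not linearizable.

not linearizable

events 1..5 are fine; event 6 — the response of D at time 6 — makes the prefix non-linearizable
the completed operations (2 total) allow one real-time order; the LIFO stack replay rejects it
including or dropping the 2 pending operations (B, C) in any combination fails
one such order, A, D (pending dropped), breaks at step 1 where A pop() → 43 is illegal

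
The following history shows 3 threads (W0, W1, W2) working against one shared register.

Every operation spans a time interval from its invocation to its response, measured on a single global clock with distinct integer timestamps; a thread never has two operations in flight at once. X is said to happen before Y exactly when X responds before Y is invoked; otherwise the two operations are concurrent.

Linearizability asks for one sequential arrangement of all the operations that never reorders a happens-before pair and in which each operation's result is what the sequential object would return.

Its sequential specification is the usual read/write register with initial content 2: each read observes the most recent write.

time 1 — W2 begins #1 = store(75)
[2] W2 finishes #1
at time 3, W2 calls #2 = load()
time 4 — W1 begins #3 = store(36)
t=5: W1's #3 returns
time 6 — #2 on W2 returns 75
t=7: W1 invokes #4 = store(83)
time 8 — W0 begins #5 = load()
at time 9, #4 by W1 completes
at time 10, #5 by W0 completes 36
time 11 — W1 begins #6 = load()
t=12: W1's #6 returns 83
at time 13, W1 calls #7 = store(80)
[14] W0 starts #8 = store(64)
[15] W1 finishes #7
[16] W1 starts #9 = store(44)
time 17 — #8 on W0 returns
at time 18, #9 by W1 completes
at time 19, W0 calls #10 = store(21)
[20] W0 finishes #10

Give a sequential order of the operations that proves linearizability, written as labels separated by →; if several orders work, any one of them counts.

#1 → #2 → #3 → #5 → #4 → #6 → #7 → #8 → #9 → #10

1. #1 store(75), leaving value 75
2. #2 load() → 75, leaving value 75
3. #3 store(36), leaving value 36
4. #5 load() → 36, leaving value 36
5. #4 store(83), leaving value 83
6. #6 load() → 83, leaving value 83
7. #7 store(80), leaving value 80
8. #8 store(64), leaving value 64
9. #9 store(44), leaving value 44
10. #10 store(21), leaving value 21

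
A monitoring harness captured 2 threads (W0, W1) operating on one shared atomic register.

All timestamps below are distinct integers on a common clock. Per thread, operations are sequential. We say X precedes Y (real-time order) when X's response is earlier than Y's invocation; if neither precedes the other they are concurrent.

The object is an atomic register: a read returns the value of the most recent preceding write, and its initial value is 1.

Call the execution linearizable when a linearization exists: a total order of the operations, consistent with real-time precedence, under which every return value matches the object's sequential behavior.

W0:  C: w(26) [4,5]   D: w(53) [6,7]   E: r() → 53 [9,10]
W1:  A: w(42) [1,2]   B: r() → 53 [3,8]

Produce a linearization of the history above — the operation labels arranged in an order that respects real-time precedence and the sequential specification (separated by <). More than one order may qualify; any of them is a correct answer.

A < C < D < B < E

step 1: A w(42) — value 42
step 2: C w(26) — value 26
step 3: D w(53) — value 53
step 4: B r() → 53 — value 53
step 5: E r() → 53 — value 53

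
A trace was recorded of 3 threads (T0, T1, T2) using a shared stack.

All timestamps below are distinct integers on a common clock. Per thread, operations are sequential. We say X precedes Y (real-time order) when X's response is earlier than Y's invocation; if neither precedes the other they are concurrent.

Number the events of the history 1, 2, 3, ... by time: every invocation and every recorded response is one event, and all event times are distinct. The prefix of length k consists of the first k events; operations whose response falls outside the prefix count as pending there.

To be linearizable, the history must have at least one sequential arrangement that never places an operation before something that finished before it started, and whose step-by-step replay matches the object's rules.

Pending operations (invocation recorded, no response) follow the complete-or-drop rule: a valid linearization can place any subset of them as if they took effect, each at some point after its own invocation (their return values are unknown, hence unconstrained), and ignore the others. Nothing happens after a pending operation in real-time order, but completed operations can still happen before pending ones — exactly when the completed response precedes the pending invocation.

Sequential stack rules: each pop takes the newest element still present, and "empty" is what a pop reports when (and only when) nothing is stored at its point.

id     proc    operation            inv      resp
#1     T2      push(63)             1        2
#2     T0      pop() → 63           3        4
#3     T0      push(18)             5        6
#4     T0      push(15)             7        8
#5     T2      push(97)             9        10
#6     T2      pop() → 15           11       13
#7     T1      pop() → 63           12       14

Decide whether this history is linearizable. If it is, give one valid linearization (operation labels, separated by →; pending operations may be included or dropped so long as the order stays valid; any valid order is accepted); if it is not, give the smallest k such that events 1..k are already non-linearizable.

not linearizable — minimal violating prefix: 14 events

through event 13 a valid linearization exists; event 14 (#7 responding at time 14) ends that
all 2 real-time-respecting orders fail — 7 completed stack operations, no legal replay
sample order #1, #2, #3, #4, #5, #6, #7 stalls at step 6 — #6 pop() → 15 has no legal effect
sample order #1, #2, #3, #4, #5, #7, #6 stalls at step 6 — #7 pop() → 63 has no legal effect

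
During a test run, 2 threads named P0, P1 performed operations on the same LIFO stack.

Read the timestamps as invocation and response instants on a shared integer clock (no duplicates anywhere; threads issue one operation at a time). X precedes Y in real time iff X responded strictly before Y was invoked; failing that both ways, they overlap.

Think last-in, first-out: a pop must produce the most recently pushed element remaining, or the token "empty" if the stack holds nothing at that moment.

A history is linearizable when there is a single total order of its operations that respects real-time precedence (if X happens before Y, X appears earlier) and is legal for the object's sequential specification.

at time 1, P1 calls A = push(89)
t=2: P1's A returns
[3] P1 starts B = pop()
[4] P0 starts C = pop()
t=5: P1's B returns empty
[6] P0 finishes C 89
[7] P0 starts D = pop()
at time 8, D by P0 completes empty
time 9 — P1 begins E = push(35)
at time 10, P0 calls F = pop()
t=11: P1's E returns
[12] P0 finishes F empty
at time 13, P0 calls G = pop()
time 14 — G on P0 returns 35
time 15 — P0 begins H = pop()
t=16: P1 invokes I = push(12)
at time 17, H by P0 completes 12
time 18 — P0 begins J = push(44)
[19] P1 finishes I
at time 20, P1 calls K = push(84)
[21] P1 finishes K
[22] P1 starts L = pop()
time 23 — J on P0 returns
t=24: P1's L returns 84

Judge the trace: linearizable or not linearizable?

linearizable

a witness: A, C, B, D, F, E, G, I, H, J, K, L
after step 1 (A push(89)): stack <89>
after step 2 (C pop() → 89): stack <>
after step 3 (B pop() → empty): stack <>
after step 4 (D pop() → empty): stack <>
after step 5 (F pop() → empty): stack <>
after step 6 (E push(35)): stack <35>
after step 7 (G pop() → 35): stack <>
after step 8 (I push(12)): stack <12>
after step 9 (H pop() → 12): stack <>
after step 10 (J push(44)): stack <44>
after step 11 (K push(84)): stack <44,84>
after step 12 (L pop() → 84): stack <44>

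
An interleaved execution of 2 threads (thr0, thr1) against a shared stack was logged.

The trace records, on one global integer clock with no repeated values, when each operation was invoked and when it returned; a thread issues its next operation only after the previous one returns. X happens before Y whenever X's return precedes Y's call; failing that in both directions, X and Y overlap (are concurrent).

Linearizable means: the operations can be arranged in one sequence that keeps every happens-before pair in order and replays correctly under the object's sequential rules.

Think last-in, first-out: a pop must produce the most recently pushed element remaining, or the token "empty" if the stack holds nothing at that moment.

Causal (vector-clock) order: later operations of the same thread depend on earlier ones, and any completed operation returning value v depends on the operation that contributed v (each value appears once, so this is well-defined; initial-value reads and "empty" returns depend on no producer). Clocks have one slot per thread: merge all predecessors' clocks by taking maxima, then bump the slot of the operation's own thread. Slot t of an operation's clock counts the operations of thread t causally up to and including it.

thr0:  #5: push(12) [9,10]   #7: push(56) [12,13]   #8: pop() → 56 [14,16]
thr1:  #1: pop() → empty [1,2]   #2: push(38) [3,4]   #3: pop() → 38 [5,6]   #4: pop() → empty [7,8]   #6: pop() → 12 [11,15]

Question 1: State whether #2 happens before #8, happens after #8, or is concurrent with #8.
Answer: before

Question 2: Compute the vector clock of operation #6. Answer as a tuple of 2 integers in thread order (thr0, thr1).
Answer: (1, 5)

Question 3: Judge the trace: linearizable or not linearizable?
one valid linearization: #1, #2, #3, #4, #5, #6, #7, #8
after step 1 (#1 pop() → empty): stack <>
after step 2 (#2 push(38)): stack <38>
after step 3 (#3 pop() → 38): stack <>
after step 4 (#4 pop() → empty): stack <>
after step 5 (#5 push(12)): stack <12>
after step 6 (#6 pop() → 12): stack <>
after step 7 (#7 push(56)): stack <56>
after step 8 (#8 pop() → 56): stack <>

linearizable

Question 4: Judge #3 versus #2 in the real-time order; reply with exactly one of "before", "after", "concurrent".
Answer: after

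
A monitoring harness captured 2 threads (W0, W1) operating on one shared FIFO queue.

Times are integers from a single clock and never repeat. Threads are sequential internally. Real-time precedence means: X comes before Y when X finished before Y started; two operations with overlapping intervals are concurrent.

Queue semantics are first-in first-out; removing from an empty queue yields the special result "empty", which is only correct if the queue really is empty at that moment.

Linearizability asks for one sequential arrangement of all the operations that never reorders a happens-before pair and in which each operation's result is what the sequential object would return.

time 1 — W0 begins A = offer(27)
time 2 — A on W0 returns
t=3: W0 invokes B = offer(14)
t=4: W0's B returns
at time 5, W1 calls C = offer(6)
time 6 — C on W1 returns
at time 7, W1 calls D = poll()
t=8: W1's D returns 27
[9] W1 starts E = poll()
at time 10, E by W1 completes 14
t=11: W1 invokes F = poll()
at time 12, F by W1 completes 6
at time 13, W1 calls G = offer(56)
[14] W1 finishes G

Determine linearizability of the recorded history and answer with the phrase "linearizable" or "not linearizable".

linearizable

a witness: A, B, C, D, E, F, G
1. A offer(27), leaving queue <27>
2. B offer(14), leaving queue <27,14>
3. C offer(6), leaving queue <27,14,6>
4. D poll() → 27, leaving queue <14,6>
5. E poll() → 14, leaving queue <6>
6. F poll() → 6, leaving queue <>
7. G offer(56), leaving queue <56>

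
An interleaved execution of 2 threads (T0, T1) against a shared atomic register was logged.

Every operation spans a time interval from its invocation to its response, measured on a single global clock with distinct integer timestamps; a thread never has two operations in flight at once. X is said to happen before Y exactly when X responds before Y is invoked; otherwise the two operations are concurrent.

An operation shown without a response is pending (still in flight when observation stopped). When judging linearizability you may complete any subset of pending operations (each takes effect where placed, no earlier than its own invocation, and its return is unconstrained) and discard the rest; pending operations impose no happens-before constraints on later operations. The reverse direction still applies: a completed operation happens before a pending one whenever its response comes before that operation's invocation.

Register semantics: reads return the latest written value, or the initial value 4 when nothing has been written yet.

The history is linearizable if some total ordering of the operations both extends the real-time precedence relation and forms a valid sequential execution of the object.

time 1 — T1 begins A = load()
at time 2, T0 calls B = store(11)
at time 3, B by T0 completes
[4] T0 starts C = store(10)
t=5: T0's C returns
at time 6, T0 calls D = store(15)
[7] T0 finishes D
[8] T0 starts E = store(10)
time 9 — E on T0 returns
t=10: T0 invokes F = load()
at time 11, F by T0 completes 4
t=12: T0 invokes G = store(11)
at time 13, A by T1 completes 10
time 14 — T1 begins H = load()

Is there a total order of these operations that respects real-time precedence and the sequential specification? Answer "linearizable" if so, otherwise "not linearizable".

not linearizable

cut after 10 events: linearizable; cut after 11 events (F responds, time 11): not linearizable
exhaustive check: the 5 completed atomic register ops admit one real-time order; illegal
every completion of the 1 pending operation (A) was checked; none linearizes
e.g. B, C, D, E, F (pending dropped): illegal at step 5, since F load() → 4 cannot apply there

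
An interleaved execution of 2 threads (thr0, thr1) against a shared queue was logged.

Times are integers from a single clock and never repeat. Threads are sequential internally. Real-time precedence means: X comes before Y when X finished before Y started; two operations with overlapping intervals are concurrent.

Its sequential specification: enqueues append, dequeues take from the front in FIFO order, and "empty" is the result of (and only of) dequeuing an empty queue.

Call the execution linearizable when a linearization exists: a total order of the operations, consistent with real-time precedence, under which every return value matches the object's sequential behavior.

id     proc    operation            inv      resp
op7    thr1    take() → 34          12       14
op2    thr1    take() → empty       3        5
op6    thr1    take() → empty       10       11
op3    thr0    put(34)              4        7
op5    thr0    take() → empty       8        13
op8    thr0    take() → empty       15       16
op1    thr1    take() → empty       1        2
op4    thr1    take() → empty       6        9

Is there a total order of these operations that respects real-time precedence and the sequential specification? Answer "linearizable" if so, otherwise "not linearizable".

not linearizable

through event 12 a valid linearization exists; event 13 (op5 responding at time 13) ends that
8 orders of the 6 completed queue ops respect real time; none is legal
including or dropping the 1 pending operation (op7) in any combination fails
for example op1, op2, op3, op4, op5, op6 (pending dropped) fails at step 4: op4 take() → empty is not legal there
for example op1, op2, op3, op4, op6, op5 (pending dropped) fails at step 4: op4 take() → empty is not legal there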